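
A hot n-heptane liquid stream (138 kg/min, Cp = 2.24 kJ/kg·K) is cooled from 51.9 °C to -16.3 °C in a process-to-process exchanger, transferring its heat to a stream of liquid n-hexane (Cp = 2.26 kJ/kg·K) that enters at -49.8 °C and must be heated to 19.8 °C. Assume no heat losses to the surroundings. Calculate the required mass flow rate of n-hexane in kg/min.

Heat released by hot stream: Q = 138 × 2.24 × (51.9 − -16.3) = 21082 kJ/min
Energy balance on cold side (adiabatic exchanger): Q = ṁ_c·Cp_c·(T_c,out − T_c,in)
ṁ_c = 21082 / [2.26 × (19.8 − -49.8)] = 134.03 kg/min

ṁ_c = 134 kg/min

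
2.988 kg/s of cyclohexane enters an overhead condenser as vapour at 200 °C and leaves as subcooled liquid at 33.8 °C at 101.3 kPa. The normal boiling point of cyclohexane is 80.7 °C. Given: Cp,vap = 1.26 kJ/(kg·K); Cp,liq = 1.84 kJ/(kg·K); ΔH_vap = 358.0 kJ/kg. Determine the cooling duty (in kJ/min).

vapour 200→80.7 °C: -150.32 kJ/kg
condensation at 80.7 °C: -358 kJ/kg
liquid 80.7→33.8 °C: -86.296 kJ/kg
Δh = -150.32 + -358 + -86.296 = -594.61 kJ/kg
Q = ṁ·Δh = 2.988 kg/s × -594.61 kJ/kg = -1776.7 kJ/s
|Q| = 1776.7 kW = 106600 kJ/min

Q_c = 107000 kJ/min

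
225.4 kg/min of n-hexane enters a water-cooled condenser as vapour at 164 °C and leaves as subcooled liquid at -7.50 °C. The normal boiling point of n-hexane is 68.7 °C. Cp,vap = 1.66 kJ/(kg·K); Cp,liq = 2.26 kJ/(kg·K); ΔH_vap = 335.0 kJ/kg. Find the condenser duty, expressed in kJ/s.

Q_c = 2500 kJ/s

vapour 164→68.7 °C: -158.2 kJ/kg
condensation at 68.7 °C: -335 kJ/kg
liquid 68.7→-7.50 °C: -172.21 kJ/kg
Δh = -158.2 + -335 + -172.21 = -665.41 kJ/kg
Q = ṁ·Δh = 225.4 kg/min × -665.41 kJ/kg = -149980 kJ/min
|Q| = 2499.7 kW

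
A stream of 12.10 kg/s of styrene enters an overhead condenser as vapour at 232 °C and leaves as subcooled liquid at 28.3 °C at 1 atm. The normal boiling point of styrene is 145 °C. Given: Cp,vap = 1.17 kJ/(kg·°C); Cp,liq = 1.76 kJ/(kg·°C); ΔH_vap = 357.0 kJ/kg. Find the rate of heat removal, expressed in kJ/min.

vapour 232→145 °C: -101.79 kJ/kg
condensation at 145 °C: -357 kJ/kg
liquid 145→28.3 °C: -205.39 kJ/kg
Δh = -101.79 + -357 + -205.39 = -664.18 kJ/kg
Q = ṁ·Δh = 12.10 kg/s × -664.18 kJ/kg = -8036.6 kJ/s
|Q| = 8036.6 kW = 482200 kJ/min

Q_c = 482000 kJ/min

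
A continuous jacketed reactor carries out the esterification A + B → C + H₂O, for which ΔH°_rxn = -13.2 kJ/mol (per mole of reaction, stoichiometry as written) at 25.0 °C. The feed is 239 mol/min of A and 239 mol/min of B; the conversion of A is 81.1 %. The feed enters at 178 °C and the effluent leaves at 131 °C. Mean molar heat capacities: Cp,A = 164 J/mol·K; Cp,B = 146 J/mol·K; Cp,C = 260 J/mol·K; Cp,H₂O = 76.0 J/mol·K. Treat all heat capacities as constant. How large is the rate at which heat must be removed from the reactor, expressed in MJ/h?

Extent of reaction ξ = 0.811 × 239 = 193.83 mol/min
Reaction term: ξ·ΔH°_rxn = 193.83 × -13.2 = -2558.5 kJ/min
Sensible, feed 178→25 °C: -11336 kJ/min
Outlet flows (mol/min): A 45.171, B 45.171, C 193.83, H₂O 193.83
Sensible, products 25→131 °C: 8387.7 kJ/min
Q = ΔH = -5506.6 kJ/min = -91.776 kW
Heat removed = 330.39 MJ/h

Q_out = 330 MJ/h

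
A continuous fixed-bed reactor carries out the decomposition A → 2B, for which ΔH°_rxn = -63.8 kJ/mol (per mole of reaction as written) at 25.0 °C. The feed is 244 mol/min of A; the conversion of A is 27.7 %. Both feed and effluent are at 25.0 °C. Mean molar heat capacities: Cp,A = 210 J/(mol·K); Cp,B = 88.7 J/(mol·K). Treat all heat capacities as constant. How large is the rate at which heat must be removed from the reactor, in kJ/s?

Q_out = 71.9 kJ/s

Extent of reaction ξ = 0.277 × 244 = 67.588 mol/min
Reaction term: ξ·ΔH°_rxn = 67.588 × -63.8 = -4312.1 kJ/min
Q = ΔH = -4312.1 kJ/min = -71.869 kW
Heat removed = 71.869 kJ/s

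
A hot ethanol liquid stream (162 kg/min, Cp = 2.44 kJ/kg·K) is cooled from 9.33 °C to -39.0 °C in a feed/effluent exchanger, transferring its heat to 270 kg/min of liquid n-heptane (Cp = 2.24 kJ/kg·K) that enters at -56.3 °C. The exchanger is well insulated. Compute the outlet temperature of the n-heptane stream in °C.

T_c,out = -24.7 °C

Heat released by hot stream: Q = 162 × 2.44 × (9.33 − -39.0) = 19104 kJ/min
Energy balance on cold side (adiabatic exchanger): Q = ṁ_c·Cp_c·(T_c,out − T_c,in)
T_c,out = -56.3 + 19104/(270 × 2.24) = -24.713 °C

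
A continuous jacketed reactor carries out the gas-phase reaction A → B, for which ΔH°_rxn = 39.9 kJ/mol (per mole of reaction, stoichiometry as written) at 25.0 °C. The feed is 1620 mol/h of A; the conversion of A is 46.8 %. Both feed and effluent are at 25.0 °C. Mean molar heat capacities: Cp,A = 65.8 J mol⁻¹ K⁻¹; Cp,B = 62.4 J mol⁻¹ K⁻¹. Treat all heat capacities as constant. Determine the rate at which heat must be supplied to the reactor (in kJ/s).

Extent of reaction ξ = 0.468 × 1620 = 758.16 mol/h
Reaction term: ξ·ΔH°_rxn = 758.16 × 39.9 = 30251 kJ/h
Q = ΔH = 30251 kJ/h = 8.4029 kW
Heat supplied = 8.4029 kJ/s

Q_in = 8.40 kJ/s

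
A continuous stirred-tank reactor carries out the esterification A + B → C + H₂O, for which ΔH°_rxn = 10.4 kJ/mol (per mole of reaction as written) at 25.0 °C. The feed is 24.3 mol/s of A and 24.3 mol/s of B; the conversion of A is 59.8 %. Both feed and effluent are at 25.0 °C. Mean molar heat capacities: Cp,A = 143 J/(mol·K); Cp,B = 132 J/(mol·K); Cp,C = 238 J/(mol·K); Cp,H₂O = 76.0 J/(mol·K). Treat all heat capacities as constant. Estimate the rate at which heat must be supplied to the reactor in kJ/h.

Q_in = 544000 kJ/h

Extent of reaction ξ = 0.598 × 24.3 = 14.531 mol/s
Reaction term: ξ·ΔH°_rxn = 14.531 × 10.4 = 151.13 kJ/s
Q = ΔH = 151.13 kJ/s = 151.13 kW
Heat supplied = 544060 kJ/h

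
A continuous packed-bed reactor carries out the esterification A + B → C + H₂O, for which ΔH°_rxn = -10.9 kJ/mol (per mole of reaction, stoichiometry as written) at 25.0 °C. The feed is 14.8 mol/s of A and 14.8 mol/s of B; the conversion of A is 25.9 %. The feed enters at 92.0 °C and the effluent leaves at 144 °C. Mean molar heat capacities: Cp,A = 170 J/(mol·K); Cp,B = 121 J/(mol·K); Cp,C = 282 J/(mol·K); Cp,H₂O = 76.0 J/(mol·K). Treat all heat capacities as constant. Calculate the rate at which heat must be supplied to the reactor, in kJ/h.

Q_in = 766000 kJ/h

Extent of reaction ξ = 0.259 × 14.8 = 3.8332 mol/s
Reaction term: ξ·ΔH°_rxn = 3.8332 × -10.9 = -41.782 kJ/s
Sensible, feed 92.0→25 °C: -288.56 kJ/s
Outlet flows (mol/s): A 10.967, B 10.967, C 3.8332, H₂O 3.8332
Sensible, products 25→144 °C: 543.07 kJ/s
Q = ΔH = 212.73 kJ/s = 212.73 kW
Heat supplied = 765840 kJ/h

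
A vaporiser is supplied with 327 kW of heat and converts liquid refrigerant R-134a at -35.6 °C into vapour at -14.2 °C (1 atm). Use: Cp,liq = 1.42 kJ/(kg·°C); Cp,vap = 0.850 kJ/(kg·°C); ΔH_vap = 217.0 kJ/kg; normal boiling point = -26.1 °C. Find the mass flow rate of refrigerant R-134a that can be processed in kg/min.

Δh = 1.42×(-26.1−-35.6) + 217.0 + 0.850×(-14.2−-26.1) = 240.61 kJ/kg
Q = 327 kW = 327 kJ/s = 19620 kJ/min
ṁ = Q/Δh = 19620 / 240.61 = 81.544 kg/min

ṁ = 81.5 kg/min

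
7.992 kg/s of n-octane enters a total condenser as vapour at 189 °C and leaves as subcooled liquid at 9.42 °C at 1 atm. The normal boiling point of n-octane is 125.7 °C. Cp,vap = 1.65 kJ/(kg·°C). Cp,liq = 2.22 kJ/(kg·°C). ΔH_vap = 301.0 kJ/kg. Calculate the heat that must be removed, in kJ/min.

Q_c = 318000 kJ/min

vapour 189→125.7 °C: -104.44 kJ/kg
condensation at 125.7 °C: -301 kJ/kg
liquid 125.7→9.42 °C: -258.14 kJ/kg
Δh = -104.44 + -301 + -258.14 = -663.59 kJ/kg
Q = ṁ·Δh = 7.992 kg/s × -663.59 kJ/kg = -5303.4 kJ/s
|Q| = 5303.4 kW = 318200 kJ/min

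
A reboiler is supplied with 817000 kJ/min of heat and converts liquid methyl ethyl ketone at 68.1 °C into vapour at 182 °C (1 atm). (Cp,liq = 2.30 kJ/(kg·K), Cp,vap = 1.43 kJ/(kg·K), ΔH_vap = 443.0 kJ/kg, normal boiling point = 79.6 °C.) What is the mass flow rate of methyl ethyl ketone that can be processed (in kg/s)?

Δh = 2.30×(79.6−68.1) + 443.0 + 1.43×(182−79.6) = 615.88 kJ/kg
Q = 817000 kJ/min = 13617 kJ/s = 13617 kJ/s
ṁ = Q/Δh = 13617 / 615.88 = 22.109 kg/s

ṁ = 22.1 kg/s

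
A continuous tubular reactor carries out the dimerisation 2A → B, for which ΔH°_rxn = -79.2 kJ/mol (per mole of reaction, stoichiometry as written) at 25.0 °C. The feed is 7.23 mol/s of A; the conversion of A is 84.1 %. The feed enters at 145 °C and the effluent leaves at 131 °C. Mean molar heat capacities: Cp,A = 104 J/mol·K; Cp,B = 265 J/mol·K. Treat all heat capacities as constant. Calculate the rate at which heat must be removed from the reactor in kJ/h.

Extent of reaction ξ = 0.841 × 7.23 / 2 = 3.0402 mol/s
Reaction term: ξ·ΔH°_rxn = 3.0402 × -79.2 = -240.79 kJ/s
Sensible, feed 145→25 °C: -90.23 kJ/s
Outlet flows (mol/s): A 1.1496, B 3.0402
Sensible, products 25→131 °C: 98.072 kJ/s
Q = ΔH = -232.94 kJ/s = -232.94 kW
Heat removed = 838590 kJ/h

Q_out = 839000 kJ/h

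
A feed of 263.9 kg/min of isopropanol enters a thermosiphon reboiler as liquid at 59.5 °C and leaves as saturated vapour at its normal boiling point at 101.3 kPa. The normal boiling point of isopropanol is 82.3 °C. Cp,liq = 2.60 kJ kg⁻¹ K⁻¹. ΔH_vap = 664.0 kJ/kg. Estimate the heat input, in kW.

liquid 59.5→82.3 °C: 59.28 kJ/kg
vaporisation at 82.3 °C: 664 kJ/kg
Δh = 59.28 + 664 = 723.28 kJ/kg
Q = ṁ·Δh = 263.9 kg/min × 723.28 kJ/kg = 190870 kJ/min
|Q| = 3181.2 kW

Q = 3180 kW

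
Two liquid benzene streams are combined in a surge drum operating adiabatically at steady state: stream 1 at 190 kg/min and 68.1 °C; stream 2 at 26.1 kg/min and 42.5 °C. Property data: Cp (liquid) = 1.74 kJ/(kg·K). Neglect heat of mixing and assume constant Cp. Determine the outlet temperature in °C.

T_out = 65.0 °C

Energy balance with Q = 0: Σ ṁᵢCp,ᵢ(T_out − Tᵢ) = 0
Σ ṁᵢCp,ᵢTᵢ = 190×1.74×68.1 + 26.1×1.74×42.5 = 24444
Σ ṁᵢCp,ᵢ = 190×1.74 + 26.1×1.74 = 376.01
T_out = 24444 / 376.01 = 65.008 °C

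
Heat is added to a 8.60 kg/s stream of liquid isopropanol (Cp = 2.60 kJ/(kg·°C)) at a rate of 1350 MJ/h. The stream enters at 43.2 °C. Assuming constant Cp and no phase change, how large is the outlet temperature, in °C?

T_out = 60.0 °C

Q = 1350 MJ/h = 375 kJ/s
ΔT = Q/(ṁ·Cp) = 375/(8.60×2.60) = 16.771 K
T_out = 43.2 + 16.771 = 59.971 °C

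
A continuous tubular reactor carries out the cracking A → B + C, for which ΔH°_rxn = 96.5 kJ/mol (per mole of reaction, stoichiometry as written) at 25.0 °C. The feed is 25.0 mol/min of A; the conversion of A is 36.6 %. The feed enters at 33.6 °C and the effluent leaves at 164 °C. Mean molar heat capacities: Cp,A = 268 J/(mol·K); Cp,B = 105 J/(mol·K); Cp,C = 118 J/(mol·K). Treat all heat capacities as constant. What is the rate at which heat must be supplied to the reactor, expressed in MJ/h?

Extent of reaction ξ = 0.366 × 25.0 = 9.15 mol/min
Reaction term: ξ·ΔH°_rxn = 9.15 × 96.5 = 882.98 kJ/min
Sensible, feed 33.6→25 °C: -57.62 kJ/min
Outlet flows (mol/min): A 15.85, B 9.15, C 9.15
Sensible, products 25→164 °C: 874.07 kJ/min
Q = ΔH = 1699.4 kJ/min = 28.324 kW
Heat supplied = 101.97 MJ/h

Q_in = 102 MJ/h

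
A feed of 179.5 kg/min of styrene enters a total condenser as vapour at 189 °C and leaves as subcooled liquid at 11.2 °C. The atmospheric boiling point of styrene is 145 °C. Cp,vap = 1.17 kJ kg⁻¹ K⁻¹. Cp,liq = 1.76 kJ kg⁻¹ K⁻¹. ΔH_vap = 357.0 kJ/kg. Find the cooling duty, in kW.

vapour 189→145 °C: -51.48 kJ/kg
condensation at 145 °C: -357 kJ/kg
liquid 145→11.2 °C: -235.49 kJ/kg
Δh = -51.48 + -357 + -235.49 = -643.97 kJ/kg
Q = ṁ·Δh = 179.5 kg/min × -643.97 kJ/kg = -115590 kJ/min
|Q| = 1926.5 kW

Q_c = 1930 kW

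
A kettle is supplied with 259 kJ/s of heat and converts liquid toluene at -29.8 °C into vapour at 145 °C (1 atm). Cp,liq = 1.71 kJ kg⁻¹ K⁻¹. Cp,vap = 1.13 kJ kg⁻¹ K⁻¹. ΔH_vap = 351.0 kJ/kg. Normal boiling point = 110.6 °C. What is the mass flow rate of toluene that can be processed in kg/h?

ṁ = 1480 kg/h

Δh = 1.71×(110.6−-29.8) + 351.0 + 1.13×(145−110.6) = 629.96 kJ/kg
Q = 259 kJ/s = 259 kJ/s = 932400 kJ/h
ṁ = Q/Δh = 932400 / 629.96 = 1480.1 kg/h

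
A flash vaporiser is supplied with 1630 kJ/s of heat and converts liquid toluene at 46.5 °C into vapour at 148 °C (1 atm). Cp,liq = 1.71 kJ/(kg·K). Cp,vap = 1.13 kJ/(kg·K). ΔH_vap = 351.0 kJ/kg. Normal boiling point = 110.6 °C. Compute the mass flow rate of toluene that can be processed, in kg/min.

ṁ = 194 kg/min

Δh = 1.71×(110.6−46.5) + 351.0 + 1.13×(148−110.6) = 502.87 kJ/kg
Q = 1630 kJ/s = 1630 kJ/s = 97800 kJ/min
ṁ = Q/Δh = 97800 / 502.87 = 194.48 kg/min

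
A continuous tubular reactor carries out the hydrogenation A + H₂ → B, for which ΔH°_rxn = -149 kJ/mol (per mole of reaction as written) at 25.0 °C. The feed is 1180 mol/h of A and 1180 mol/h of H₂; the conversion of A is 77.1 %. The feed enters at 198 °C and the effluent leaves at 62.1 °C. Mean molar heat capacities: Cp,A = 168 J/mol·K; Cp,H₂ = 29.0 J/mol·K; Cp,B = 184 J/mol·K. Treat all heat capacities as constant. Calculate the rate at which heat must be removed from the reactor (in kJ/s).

Q_out = 46.6 kJ/s

Extent of reaction ξ = 0.771 × 1180 = 909.78 mol/h
Reaction term: ξ·ΔH°_rxn = 909.78 × -149 = -135560 kJ/h
Sensible, feed 198→25 °C: -40216 kJ/h
Outlet flows (mol/h): A 270.22, H₂ 270.22, B 909.78
Sensible, products 25→62.1 °C: 8185.5 kJ/h
Q = ΔH = -167590 kJ/h = -46.552 kW
Heat removed = 46.552 kJ/s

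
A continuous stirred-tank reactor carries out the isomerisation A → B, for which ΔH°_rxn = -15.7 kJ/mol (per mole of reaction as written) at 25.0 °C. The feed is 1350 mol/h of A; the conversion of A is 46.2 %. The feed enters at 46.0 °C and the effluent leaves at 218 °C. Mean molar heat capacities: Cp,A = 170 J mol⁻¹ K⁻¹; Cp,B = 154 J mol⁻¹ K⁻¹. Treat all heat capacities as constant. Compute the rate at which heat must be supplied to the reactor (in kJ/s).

Extent of reaction ξ = 0.462 × 1350 = 623.7 mol/h
Reaction term: ξ·ΔH°_rxn = 623.7 × -15.7 = -9792.1 kJ/h
Sensible, feed 46.0→25 °C: -4819.5 kJ/h
Outlet flows (mol/h): A 726.3, B 623.7
Sensible, products 25→218 °C: 42368 kJ/h
Q = ΔH = 27756 kJ/h = 7.71 kW
Heat supplied = 7.71 kJ/s

Q_in = 7.71 kJ/s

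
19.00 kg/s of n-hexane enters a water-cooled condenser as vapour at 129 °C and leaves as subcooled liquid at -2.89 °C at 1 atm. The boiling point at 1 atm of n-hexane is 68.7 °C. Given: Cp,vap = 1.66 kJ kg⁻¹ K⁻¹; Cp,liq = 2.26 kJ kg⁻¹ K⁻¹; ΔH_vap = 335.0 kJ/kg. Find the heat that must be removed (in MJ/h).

vapour 129→68.7 °C: -100.1 kJ/kg
condensation at 68.7 °C: -335 kJ/kg
liquid 68.7→-2.89 °C: -161.79 kJ/kg
Δh = -100.1 + -335 + -161.79 = -596.89 kJ/kg
Q = ṁ·Δh = 19.00 kg/s × -596.89 kJ/kg = -11341 kJ/s
|Q| = 11341 kW = 40827 MJ/h

Q_c = 40800 MJ/h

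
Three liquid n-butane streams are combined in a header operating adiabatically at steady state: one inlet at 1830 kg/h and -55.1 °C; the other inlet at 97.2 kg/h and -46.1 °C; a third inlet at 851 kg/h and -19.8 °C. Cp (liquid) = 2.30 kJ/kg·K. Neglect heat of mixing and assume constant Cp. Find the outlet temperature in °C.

Adiabatic, steady state ⇒ Σ ṁᵢCp,ᵢ(T_out − Tᵢ) = 0
T_out = Σ ṁᵢCp,ᵢTᵢ / Σ ṁᵢCp,ᵢ
      = -280980 / 6389.9 = -43.972 °C

T_out = -44.0 °C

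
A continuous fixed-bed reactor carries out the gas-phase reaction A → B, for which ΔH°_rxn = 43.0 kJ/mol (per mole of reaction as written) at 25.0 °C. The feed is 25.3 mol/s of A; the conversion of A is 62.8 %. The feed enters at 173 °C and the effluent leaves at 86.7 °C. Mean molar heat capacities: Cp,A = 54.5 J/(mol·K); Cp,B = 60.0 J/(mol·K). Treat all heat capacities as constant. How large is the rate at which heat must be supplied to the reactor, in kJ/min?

Q_in = 34200 kJ/min

Extent of reaction ξ = 0.628 × 25.3 = 15.888 mol/s
Reaction term: ξ·ΔH°_rxn = 15.888 × 43.0 = 683.2 kJ/s
Sensible, feed 173→25 °C: -204.07 kJ/s
Outlet flows (mol/s): A 9.4116, B 15.888
Sensible, products 25→86.7 °C: 90.467 kJ/s
Q = ΔH = 569.6 kJ/s = 569.6 kW
Heat supplied = 34176 kJ/min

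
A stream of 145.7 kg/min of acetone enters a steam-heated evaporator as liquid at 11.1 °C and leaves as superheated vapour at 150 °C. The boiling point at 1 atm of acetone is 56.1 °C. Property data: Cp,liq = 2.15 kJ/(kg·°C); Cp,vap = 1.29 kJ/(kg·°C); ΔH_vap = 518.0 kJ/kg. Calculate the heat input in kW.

Q = 1790 kW

liquid 11.1→56.1 °C: 96.75 kJ/kg
vaporisation at 56.1 °C: 518 kJ/kg
vapour 56.1→150 °C: 121.13 kJ/kg
Δh = 96.75 + 518 + 121.13 = 735.88 kJ/kg
Q = ṁ·Δh = 145.7 kg/min × 735.88 kJ/kg = 107220 kJ/min
|Q| = 1787 kW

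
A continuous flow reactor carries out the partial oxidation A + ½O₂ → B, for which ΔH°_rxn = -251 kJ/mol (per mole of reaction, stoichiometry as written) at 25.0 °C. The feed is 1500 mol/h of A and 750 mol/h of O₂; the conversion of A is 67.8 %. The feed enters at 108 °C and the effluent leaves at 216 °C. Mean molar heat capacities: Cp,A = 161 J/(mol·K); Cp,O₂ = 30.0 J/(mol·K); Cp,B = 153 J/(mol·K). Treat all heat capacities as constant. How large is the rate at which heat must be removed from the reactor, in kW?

Extent of reaction ξ = 0.678 × 1500 = 1017 mol/h
Reaction term: ξ·ΔH°_rxn = 1017 × -251 = -255270 kJ/h
Sensible, feed 108→25 °C: -21912 kJ/h
Outlet flows (mol/h): A 483, O₂ 241.5, B 1017
Sensible, products 25→216 °C: 45956 kJ/h
Q = ΔH = -231220 kJ/h = -64.229 kW
Heat removed = 64.229 kW

Q_out = 64.2 kW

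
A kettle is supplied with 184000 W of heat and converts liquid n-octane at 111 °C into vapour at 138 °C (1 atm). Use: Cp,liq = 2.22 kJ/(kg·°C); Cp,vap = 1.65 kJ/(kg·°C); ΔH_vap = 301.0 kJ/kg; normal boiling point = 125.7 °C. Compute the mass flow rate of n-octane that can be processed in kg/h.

Δh = 2.22×(125.7−111) + 301.0 + 1.65×(138−125.7) = 353.93 kJ/kg
Q = 184000 W = 184 kJ/s = 662400 kJ/h
ṁ = Q/Δh = 662400 / 353.93 = 1871.6 kg/h

ṁ = 1870 kg/h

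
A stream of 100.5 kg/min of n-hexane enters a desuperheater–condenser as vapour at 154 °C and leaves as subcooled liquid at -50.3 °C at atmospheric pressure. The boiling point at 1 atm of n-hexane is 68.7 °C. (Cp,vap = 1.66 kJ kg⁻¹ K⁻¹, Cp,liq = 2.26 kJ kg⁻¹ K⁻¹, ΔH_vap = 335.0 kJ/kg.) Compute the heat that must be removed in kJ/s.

vapour 154→68.7 °C: -141.6 kJ/kg
condensation at 68.7 °C: -335 kJ/kg
liquid 68.7→-50.3 °C: -268.94 kJ/kg
Δh = -141.6 + -335 + -268.94 = -745.54 kJ/kg
Q = ṁ·Δh = 100.5 kg/min × -745.54 kJ/kg = -74927 kJ/min
|Q| = 1248.8 kW

Q_c = 1250 kJ/s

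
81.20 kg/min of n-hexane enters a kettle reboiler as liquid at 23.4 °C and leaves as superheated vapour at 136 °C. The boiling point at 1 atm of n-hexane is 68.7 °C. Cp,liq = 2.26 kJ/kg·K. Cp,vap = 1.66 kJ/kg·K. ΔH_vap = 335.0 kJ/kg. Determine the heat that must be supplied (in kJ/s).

Q = 743 kJ/s

liquid 23.4→68.7 °C: 102.38 kJ/kg
vaporisation at 68.7 °C: 335 kJ/kg
vapour 68.7→136 °C: 111.72 kJ/kg
Δh = 102.38 + 335 + 111.72 = 549.1 kJ/kg
Q = ṁ·Δh = 81.20 kg/min × 549.1 kJ/kg = 44587 kJ/min
|Q| = 743.11 kW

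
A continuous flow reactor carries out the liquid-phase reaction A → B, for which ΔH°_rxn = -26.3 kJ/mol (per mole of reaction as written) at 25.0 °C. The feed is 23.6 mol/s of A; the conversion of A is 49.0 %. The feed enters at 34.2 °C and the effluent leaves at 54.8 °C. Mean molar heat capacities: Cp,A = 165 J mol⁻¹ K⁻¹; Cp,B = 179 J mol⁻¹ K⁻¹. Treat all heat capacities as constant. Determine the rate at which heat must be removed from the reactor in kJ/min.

Q_out = 13100 kJ/min

Extent of reaction ξ = 0.490 × 23.6 = 11.564 mol/s
Reaction term: ξ·ΔH°_rxn = 11.564 × -26.3 = -304.13 kJ/s
Sensible, feed 34.2→25 °C: -35.825 kJ/s
Outlet flows (mol/s): A 12.036, B 11.564
Sensible, products 25→54.8 °C: 120.87 kJ/s
Q = ΔH = -219.09 kJ/s = -219.09 kW
Heat removed = 13146 kJ/min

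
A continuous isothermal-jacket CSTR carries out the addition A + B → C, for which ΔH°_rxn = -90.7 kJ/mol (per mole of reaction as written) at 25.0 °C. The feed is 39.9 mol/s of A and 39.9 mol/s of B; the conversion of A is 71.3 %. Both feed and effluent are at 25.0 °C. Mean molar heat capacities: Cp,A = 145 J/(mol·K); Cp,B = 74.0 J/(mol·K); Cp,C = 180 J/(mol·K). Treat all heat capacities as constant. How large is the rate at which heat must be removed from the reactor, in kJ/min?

Extent of reaction ξ = 0.713 × 39.9 = 28.449 mol/s
Reaction term: ξ·ΔH°_rxn = 28.449 × -90.7 = -2580.3 kJ/s
Q = ΔH = -2580.3 kJ/s = -2580.3 kW
Heat removed = 154820 kJ/min

Q_out = 155000 kJ/min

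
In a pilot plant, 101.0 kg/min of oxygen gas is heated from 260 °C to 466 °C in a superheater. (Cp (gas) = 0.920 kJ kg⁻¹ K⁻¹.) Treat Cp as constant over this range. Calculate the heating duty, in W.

Q = 319000 W

Q = ṁ·Cp·ΔT = 101.0 × 0.920 × (466 − 260) = 19142 kJ/min
Converting: 19142 / 60 s = 319.03 kW
Heating duty = 319030 W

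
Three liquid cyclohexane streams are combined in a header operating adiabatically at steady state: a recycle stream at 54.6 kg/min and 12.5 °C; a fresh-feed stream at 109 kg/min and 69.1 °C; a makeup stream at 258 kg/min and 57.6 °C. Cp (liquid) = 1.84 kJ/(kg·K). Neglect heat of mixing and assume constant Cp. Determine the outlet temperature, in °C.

Adiabatic, steady state ⇒ Σ ṁᵢCp,ᵢ(T_out − Tᵢ) = 0
T_out = Σ ṁᵢCp,ᵢTᵢ / Σ ṁᵢCp,ᵢ
      = 42458 / 775.74 = 54.732 °C

T_out = 54.7 °C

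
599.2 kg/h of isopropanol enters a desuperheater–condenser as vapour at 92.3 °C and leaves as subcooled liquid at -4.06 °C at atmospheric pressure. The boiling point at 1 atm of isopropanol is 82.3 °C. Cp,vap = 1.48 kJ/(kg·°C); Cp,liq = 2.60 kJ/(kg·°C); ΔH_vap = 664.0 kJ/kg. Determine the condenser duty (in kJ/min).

vapour 92.3→82.3 °C: -14.8 kJ/kg
condensation at 82.3 °C: -664 kJ/kg
liquid 82.3→-4.06 °C: -224.54 kJ/kg
Δh = -14.8 + -664 + -224.54 = -903.34 kJ/kg
Q = ṁ·Δh = 599.2 kg/h × -903.34 kJ/kg = -541280 kJ/h
|Q| = 150.36 kW = 9021.3 kJ/min

Q_c = 9020 kJ/min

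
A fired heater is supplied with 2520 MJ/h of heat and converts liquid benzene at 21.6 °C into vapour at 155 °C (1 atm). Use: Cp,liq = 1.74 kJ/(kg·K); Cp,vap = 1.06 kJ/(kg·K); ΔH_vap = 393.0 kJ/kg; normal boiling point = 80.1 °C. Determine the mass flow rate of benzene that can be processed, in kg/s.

ṁ = 1.22 kg/s

Δh = 1.74×(80.1−21.6) + 393.0 + 1.06×(155−80.1) = 574.18 kJ/kg
Q = 2520 MJ/h = 700 kJ/s = 700 kJ/s
ṁ = Q/Δh = 700 / 574.18 = 1.2191 kg/s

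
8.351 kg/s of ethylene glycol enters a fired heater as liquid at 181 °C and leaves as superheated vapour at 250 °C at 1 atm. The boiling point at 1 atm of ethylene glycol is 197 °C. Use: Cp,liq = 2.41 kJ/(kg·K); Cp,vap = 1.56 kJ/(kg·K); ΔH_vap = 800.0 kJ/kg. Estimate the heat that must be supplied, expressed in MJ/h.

liquid 181→197 °C: 38.56 kJ/kg
vaporisation at 197 °C: 800 kJ/kg
vapour 197→250 °C: 82.68 kJ/kg
Δh = 38.56 + 800 + 82.68 = 921.24 kJ/kg
Q = ṁ·Δh = 8.351 kg/s × 921.24 kJ/kg = 7693.3 kJ/s
|Q| = 7693.3 kW = 27696 MJ/h

Q = 27700 MJ/h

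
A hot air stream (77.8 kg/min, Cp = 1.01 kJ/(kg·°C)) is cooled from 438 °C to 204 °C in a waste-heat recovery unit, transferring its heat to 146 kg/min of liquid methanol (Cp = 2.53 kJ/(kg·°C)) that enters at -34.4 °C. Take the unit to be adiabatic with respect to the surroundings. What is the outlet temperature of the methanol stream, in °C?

T_c,out = 15.4 °C

Heat released by hot stream: Q = 77.8 × 1.01 × (438 − 204) = 18387 kJ/min
Energy balance on cold side (adiabatic exchanger): Q = ṁ_c·Cp_c·(T_c,out − T_c,in)
T_c,out = -34.4 + 18387/(146 × 2.53) = 15.379 °C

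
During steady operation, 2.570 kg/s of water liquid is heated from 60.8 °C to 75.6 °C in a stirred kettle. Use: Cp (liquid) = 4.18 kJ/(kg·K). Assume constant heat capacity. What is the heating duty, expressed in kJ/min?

Q = ṁ·Cp·ΔT = 2.570 × 4.18 × (75.6 − 60.8) = 158.99 kJ/s
Heating duty = 9539.4 kJ/min

Q = 9540 kJ/min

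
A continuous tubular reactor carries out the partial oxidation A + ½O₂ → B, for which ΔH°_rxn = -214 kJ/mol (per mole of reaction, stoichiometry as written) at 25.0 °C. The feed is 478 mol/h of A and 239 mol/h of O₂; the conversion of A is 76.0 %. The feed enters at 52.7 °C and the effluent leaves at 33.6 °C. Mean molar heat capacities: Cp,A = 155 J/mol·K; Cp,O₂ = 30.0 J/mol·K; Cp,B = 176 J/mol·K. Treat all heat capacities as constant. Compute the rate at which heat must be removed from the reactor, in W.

Q_out = 22000 W

Extent of reaction ξ = 0.760 × 478 = 363.28 mol/h
Reaction term: ξ·ΔH°_rxn = 363.28 × -214 = -77742 kJ/h
Sensible, feed 52.7→25 °C: -2250.9 kJ/h
Outlet flows (mol/h): A 114.72, O₂ 57.36, B 363.28
Sensible, products 25→33.6 °C: 717.58 kJ/h
Q = ΔH = -79275 kJ/h = -22.021 kW
Heat removed = 22021 W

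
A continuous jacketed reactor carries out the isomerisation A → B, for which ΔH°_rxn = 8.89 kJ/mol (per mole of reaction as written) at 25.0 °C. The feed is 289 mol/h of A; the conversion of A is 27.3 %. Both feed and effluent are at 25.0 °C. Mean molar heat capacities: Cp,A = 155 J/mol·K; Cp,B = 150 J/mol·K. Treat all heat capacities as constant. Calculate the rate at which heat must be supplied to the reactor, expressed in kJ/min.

Extent of reaction ξ = 0.273 × 289 = 78.897 mol/h
Reaction term: ξ·ΔH°_rxn = 78.897 × 8.89 = 701.39 kJ/h
Q = ΔH = 701.39 kJ/h = 0.19483 kW
Heat supplied = 11.69 kJ/min

Q_in = 11.7 kJ/min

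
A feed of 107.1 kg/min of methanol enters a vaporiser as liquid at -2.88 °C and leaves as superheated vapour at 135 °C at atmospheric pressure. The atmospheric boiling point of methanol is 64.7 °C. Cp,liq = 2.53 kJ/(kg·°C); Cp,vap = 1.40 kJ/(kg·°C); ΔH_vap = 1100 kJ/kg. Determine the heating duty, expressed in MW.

Q = 2.44 MW

liquid -2.88→64.7 °C: 170.98 kJ/kg
vaporisation at 64.7 °C: 1100 kJ/kg
vapour 64.7→135 °C: 98.42 kJ/kg
Δh = 170.98 + 1100 + 98.42 = 1369.4 kJ/kg
Q = ṁ·Δh = 107.1 kg/min × 1369.4 kJ/kg = 146660 kJ/min
|Q| = 2444.4 kW = 2.4444 MW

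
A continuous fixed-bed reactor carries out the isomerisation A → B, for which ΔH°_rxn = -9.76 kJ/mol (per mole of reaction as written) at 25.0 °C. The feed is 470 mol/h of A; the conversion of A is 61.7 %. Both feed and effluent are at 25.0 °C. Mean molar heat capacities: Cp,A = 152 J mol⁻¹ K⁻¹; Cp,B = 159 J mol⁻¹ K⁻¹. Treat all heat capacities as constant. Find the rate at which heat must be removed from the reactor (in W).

Q_out = 786 W

Extent of reaction ξ = 0.617 × 470 = 289.99 mol/h
Reaction term: ξ·ΔH°_rxn = 289.99 × -9.76 = -2830.3 kJ/h
Q = ΔH = -2830.3 kJ/h = -0.7862 kW
Heat removed = 786.2 W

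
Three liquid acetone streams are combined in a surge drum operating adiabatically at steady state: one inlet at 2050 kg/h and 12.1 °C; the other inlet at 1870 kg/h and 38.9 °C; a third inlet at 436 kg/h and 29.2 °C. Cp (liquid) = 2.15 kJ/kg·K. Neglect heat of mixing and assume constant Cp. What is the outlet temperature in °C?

No heat crosses the boundary, so H_out = H_in.
Σ ṁᵢCp,ᵢTᵢ = 2050×2.15×12.1 + 1870×2.15×38.9 + 436×2.15×29.2 = 237100
Σ ṁᵢCp,ᵢ = 2050×2.15 + 1870×2.15 + 436×2.15 = 9365.4
T_out = 237100 / 9365.4 = 25.317 °C

T_out = 25.3 °C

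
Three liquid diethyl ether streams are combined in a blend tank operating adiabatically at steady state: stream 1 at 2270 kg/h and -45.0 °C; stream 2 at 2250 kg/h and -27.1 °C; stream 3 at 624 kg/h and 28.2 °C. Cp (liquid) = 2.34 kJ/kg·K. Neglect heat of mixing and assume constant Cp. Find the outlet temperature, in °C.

No heat crosses the boundary, so H_out = H_in.
T_out = Σ ṁᵢCp,ᵢTᵢ / Σ ṁᵢCp,ᵢ
      = -340540 / 12037 = -28.291 °C

T_out = -28.3 °C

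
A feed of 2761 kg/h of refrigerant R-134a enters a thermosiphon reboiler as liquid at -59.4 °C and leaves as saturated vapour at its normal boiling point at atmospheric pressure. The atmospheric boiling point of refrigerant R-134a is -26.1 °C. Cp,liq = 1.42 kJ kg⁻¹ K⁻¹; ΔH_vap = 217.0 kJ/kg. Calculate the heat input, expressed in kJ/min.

Q = 12200 kJ/min

liquid -59.4→-26.1 °C: 47.286 kJ/kg
vaporisation at -26.1 °C: 217 kJ/kg
Δh = 47.286 + 217 = 264.29 kJ/kg
Q = ṁ·Δh = 2761 kg/h × 264.29 kJ/kg = 729690 kJ/h
|Q| = 202.69 kW = 12162 kJ/min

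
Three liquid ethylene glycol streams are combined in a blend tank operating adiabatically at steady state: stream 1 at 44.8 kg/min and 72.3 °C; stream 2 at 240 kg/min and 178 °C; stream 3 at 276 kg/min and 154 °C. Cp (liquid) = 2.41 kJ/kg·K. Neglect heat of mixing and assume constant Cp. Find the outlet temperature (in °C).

Adiabatic, steady state ⇒ Σ ṁᵢCp,ᵢ(T_out − Tᵢ) = 0
T_out = Σ ṁᵢCp,ᵢTᵢ / Σ ṁᵢCp,ᵢ
      = 213200 / 1351.5 = 157.74 °C

T_out = 158 °C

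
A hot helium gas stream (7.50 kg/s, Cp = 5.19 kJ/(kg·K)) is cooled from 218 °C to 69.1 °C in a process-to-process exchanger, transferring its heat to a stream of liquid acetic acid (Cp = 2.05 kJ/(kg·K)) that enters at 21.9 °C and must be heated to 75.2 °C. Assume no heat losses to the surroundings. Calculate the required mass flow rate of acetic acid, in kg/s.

ṁ_c = 53.0 kg/s

Heat released by hot stream: Q = 7.50 × 5.19 × (218 − 69.1) = 5795.9 kJ/s
Energy balance on cold side (adiabatic exchanger): Q = ṁ_c·Cp_c·(T_c,out − T_c,in)
ṁ_c = 5795.9 / [2.05 × (75.2 − 21.9)] = 53.045 kg/s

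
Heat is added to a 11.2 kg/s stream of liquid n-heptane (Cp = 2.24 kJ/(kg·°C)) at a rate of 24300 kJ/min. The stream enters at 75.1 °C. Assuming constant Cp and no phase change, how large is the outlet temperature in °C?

T_out = 91.2 °C

Q = 24300 kJ/min = 405 kJ/s
ΔT = Q/(ṁ·Cp) = 405/(11.2×2.24) = 16.143 K
T_out = 75.1 + 16.143 = 91.243 °C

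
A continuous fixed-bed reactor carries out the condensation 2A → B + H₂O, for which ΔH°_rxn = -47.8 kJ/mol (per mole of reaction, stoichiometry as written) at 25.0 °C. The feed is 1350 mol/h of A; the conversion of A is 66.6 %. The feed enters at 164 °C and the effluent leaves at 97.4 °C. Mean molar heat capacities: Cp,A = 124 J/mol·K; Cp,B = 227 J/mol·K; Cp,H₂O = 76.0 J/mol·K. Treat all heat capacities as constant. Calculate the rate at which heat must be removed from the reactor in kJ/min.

Extent of reaction ξ = 0.666 × 1350 / 2 = 449.55 mol/h
Reaction term: ξ·ΔH°_rxn = 449.55 × -47.8 = -21488 kJ/h
Sensible, feed 164→25 °C: -23269 kJ/h
Outlet flows (mol/h): A 450.9, B 449.55, H₂O 449.55
Sensible, products 25→97.4 °C: 13910 kJ/h
Q = ΔH = -30847 kJ/h = -8.5687 kW
Heat removed = 514.12 kJ/min

Q_out = 514 kJ/min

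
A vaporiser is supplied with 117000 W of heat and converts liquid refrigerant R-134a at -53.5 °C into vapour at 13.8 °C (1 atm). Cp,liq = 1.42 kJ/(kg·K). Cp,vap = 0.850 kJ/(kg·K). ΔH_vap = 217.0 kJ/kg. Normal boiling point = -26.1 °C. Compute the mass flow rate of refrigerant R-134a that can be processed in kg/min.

ṁ = 24.2 kg/min

Δh = 1.42×(-26.1−-53.5) + 217.0 + 0.850×(13.8−-26.1) = 289.82 kJ/kg
Q = 117000 W = 117 kJ/s = 7020 kJ/min
ṁ = Q/Δh = 7020 / 289.82 = 24.222 kg/min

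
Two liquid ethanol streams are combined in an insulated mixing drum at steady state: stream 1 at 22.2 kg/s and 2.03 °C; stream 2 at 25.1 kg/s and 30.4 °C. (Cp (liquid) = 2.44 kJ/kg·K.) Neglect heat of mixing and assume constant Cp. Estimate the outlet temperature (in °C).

Adiabatic, steady state ⇒ Σ ṁᵢCp,ᵢ(T_out − Tᵢ) = 0
Σ ṁᵢCp,ᵢTᵢ = 22.2×2.44×2.03 + 25.1×2.44×30.4 = 1971.8
Σ ṁᵢCp,ᵢ = 22.2×2.44 + 25.1×2.44 = 115.41
T_out = 1971.8 / 115.41 = 17.085 °C

T_out = 17.1 °C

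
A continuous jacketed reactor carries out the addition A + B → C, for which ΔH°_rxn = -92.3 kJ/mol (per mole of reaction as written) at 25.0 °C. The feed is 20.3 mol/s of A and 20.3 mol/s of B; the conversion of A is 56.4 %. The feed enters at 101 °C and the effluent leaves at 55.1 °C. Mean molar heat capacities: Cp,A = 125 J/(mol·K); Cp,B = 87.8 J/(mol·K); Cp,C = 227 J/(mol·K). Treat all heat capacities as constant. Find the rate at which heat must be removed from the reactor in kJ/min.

Extent of reaction ξ = 0.564 × 20.3 = 11.449 mol/s
Reaction term: ξ·ΔH°_rxn = 11.449 × -92.3 = -1056.8 kJ/s
Sensible, feed 101→25 °C: -328.31 kJ/s
Outlet flows (mol/s): A 8.8508, B 8.8508, C 11.449
Sensible, products 25→55.1 °C: 134.92 kJ/s
Q = ΔH = -1250.1 kJ/s = -1250.1 kW
Heat removed = 75009 kJ/min

Q_out = 75000 kJ/min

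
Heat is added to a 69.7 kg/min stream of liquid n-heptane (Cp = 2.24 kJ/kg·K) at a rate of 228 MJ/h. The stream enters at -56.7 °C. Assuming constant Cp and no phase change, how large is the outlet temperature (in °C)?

Q = 228 MJ/h = 3800 kJ/min
ΔT = Q/(ṁ·Cp) = 3800/(69.7×2.24) = 24.339 K
T_out = -56.7 + 24.339 = -32.361 °C

T_out = -32.4 °C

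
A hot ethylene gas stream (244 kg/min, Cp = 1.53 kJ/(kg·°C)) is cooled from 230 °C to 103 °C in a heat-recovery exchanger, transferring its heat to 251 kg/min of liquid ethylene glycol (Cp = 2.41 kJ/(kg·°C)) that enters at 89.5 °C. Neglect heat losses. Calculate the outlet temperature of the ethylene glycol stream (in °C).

Heat released by hot stream: Q = 244 × 1.53 × (230 − 103) = 47412 kJ/min
Energy balance on cold side (adiabatic exchanger): Q = ṁ_c·Cp_c·(T_c,out − T_c,in)
T_c,out = 89.5 + 47412/(251 × 2.41) = 167.88 °C

T_c,out = 168 °C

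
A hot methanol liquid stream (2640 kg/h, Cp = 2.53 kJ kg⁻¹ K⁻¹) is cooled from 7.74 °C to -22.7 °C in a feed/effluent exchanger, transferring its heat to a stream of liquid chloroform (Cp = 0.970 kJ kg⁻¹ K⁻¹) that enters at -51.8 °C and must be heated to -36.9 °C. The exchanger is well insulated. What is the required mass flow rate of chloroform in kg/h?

ṁ_c = 14100 kg/h

Heat released by hot stream: Q = 2640 × 2.53 × (7.74 − -22.7) = 203310 kJ/h
Energy balance on cold side (adiabatic exchanger): Q = ṁ_c·Cp_c·(T_c,out − T_c,in)
ṁ_c = 203310 / [0.970 × (-36.9 − -51.8)] = 14067 kg/h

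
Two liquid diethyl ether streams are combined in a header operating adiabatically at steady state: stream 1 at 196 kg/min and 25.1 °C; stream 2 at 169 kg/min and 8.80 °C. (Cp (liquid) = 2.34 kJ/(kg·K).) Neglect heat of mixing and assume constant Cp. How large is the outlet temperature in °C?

T_out = 17.6 °C

No heat crosses the boundary, so H_out = H_in.
Σ ṁᵢCp,ᵢTᵢ = 196×2.34×25.1 + 169×2.34×8.80 = 14992
Σ ṁᵢCp,ᵢ = 196×2.34 + 169×2.34 = 854.1
T_out = 14992 / 854.1 = 17.553 °C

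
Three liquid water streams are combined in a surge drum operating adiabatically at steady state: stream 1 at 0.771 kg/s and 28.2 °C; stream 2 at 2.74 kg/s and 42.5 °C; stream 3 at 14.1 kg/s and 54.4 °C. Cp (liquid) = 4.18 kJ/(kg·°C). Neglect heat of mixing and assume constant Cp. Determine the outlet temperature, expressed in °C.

T_out = 51.4 °C

Adiabatic, steady state ⇒ Σ ṁᵢCp,ᵢ(T_out − Tᵢ) = 0
Σ ṁᵢCp,ᵢTᵢ = 0.771×4.18×28.2 + 2.74×4.18×42.5 + 14.1×4.18×54.4 = 3783.9
Σ ṁᵢCp,ᵢ = 0.771×4.18 + 2.74×4.18 + 14.1×4.18 = 73.614
T_out = 3783.9 / 73.614 = 51.402 °C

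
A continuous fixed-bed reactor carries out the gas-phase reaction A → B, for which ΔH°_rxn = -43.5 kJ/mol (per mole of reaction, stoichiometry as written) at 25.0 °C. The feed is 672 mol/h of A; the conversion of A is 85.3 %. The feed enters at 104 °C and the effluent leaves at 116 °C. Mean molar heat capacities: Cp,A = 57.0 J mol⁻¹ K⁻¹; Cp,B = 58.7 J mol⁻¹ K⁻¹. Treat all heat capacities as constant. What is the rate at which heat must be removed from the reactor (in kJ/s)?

Q_out = 6.77 kJ/s

Extent of reaction ξ = 0.853 × 672 = 573.22 mol/h
Reaction term: ξ·ΔH°_rxn = 573.22 × -43.5 = -24935 kJ/h
Sensible, feed 104→25 °C: -3026 kJ/h
Outlet flows (mol/h): A 98.784, B 573.22
Sensible, products 25→116 °C: 3574.3 kJ/h
Q = ΔH = -24387 kJ/h = -6.774 kW
Heat removed = 6.774 kJ/s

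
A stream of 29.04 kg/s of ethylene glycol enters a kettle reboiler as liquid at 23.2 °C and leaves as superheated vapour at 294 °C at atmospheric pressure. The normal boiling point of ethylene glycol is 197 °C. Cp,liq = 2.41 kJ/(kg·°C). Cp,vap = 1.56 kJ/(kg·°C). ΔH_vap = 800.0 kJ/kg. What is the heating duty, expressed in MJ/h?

liquid 23.2→197 °C: 418.86 kJ/kg
vaporisation at 197 °C: 800 kJ/kg
vapour 197→294 °C: 151.32 kJ/kg
Δh = 418.86 + 800 + 151.32 = 1370.2 kJ/kg
Q = ṁ·Δh = 29.04 kg/s × 1370.2 kJ/kg = 39790 kJ/s
|Q| = 39790 kW = 143240 MJ/h

Q = 143000 MJ/h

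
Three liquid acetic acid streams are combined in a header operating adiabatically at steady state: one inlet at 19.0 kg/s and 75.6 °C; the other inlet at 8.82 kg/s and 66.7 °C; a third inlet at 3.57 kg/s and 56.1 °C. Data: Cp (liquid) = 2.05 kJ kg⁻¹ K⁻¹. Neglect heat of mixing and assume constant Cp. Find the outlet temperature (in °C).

No heat crosses the boundary, so H_out = H_in.
Σ ṁᵢCp,ᵢTᵢ = 19.0×2.05×75.6 + 8.82×2.05×66.7 + 3.57×2.05×56.1 = 4561.2
Σ ṁᵢCp,ᵢ = 19.0×2.05 + 8.82×2.05 + 3.57×2.05 = 64.349
T_out = 4561.2 / 64.349 = 70.882 °C

T_out = 70.9 °C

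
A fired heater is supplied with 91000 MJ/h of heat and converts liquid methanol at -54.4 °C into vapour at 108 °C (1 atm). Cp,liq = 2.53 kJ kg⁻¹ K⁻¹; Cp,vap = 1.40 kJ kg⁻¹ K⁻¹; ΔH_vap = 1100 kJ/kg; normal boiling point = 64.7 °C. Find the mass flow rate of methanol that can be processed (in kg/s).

Δh = 2.53×(64.7−-54.4) + 1100 + 1.40×(108−64.7) = 1461.9 kJ/kg
Q = 91000 MJ/h = 25278 kJ/s = 25278 kJ/s
ṁ = Q/Δh = 25278 / 1461.9 = 17.291 kg/s

ṁ = 17.3 kg/s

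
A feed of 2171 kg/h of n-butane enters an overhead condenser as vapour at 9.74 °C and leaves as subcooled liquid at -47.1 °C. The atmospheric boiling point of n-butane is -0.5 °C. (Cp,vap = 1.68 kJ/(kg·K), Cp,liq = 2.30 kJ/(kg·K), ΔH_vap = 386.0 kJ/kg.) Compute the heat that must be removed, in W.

vapour 9.74→-0.5 °C: -17.203 kJ/kg
condensation at -0.5 °C: -386 kJ/kg
liquid -0.5→-47.1 °C: -107.18 kJ/kg
Δh = -17.203 + -386 + -107.18 = -510.38 kJ/kg
Q = ṁ·Δh = 2171 kg/h × -510.38 kJ/kg = -1.108e+06 kJ/h
|Q| = 307.79 kW = 307790 W

Q_c = 308000 W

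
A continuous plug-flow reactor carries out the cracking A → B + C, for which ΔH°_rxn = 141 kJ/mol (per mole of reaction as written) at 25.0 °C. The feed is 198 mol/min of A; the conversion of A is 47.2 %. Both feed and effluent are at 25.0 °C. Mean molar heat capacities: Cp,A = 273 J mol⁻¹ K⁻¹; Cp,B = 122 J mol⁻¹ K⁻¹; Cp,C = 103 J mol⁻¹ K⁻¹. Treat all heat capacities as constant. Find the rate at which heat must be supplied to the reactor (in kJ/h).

Extent of reaction ξ = 0.472 × 198 = 93.456 mol/min
Reaction term: ξ·ΔH°_rxn = 93.456 × 141 = 13177 kJ/min
Q = ΔH = 13177 kJ/min = 219.62 kW
Heat supplied = 790640 kJ/h

Q_in = 791000 kJ/h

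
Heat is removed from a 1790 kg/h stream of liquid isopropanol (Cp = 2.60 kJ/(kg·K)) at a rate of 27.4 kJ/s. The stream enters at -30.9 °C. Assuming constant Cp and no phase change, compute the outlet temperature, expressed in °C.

T_out = -52.1 °C

Q = 27.4 kJ/s = 98640 kJ/h
ΔT = Q/(ṁ·Cp) = 98640/(1790×2.60) = 21.195 K
T_out = -30.9 − 21.195 = -52.095 °C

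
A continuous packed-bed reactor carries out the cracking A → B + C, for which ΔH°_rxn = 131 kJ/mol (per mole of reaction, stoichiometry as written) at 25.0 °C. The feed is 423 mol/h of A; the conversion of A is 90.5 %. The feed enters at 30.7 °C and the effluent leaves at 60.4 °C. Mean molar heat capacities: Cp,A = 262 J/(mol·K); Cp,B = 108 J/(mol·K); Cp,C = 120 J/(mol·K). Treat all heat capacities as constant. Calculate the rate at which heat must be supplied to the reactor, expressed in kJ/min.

Extent of reaction ξ = 0.905 × 423 = 382.81 mol/h
Reaction term: ξ·ΔH°_rxn = 382.81 × 131 = 50149 kJ/h
Sensible, feed 30.7→25 °C: -631.71 kJ/h
Outlet flows (mol/h): A 40.185, B 382.81, C 382.81
Sensible, products 25→60.4 °C: 3462.5 kJ/h
Q = ΔH = 52980 kJ/h = 14.717 kW
Heat supplied = 882.99 kJ/min

Q_in = 883 kJ/min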